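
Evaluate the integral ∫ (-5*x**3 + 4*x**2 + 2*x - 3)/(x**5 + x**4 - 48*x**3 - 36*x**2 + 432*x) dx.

Factor the denominator: x*(x - 6)*(x - 3)*(x + 4)*(x + 6).
Partial-fraction decomposition: 403/(432*(x + 6)) - 373/(560*(x + 4)) + 32/(189*(x - 3)) - 103/(240*(x - 6)) - 1/(144*x).
Integrate each term: A/(x−a) contributes A·log|x−a|.

-log(x)/144 - 103*log(x - 6)/240 + 32*log(x - 3)/189 - 373*log(x + 4)/560 + 403*log(x + 6)/432 + C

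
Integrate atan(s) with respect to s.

Use integration by parts with u = arctan(s), dv = ds.
Then du = 1/(s**2 + 1) ds.

s*atan(s) - log(s**2 + 1)/2 + C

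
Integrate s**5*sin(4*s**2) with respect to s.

Let u = s², du = 2s ds; rewrite as (1/2)∫ u^2·sin(4u) du.
Now integrate by parts 2 times.

-s**4*cos(4*s**2)/8 + s**2*sin(4*s**2)/16 + cos(4*s**2)/64 + C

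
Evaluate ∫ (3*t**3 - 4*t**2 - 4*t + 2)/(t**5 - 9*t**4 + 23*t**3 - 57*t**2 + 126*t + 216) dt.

241*log(t - 6)/315 - 57*log(t - 4)/125 - log(t + 1)/350 - 689*log(t**2 + 9)/4500 + 173*atan(t/3)/2250 + C

Factor the denominator: (t - 6)*(t - 4)*(t + 1)*(t**2 + 9).
Partial-fraction decomposition: -(689*t - 519)/(2250*(t**2 + 9)) - 1/(350*(t + 1)) - 57/(125*(t - 4)) + 241/(315*(t - 6)).
Integrate each term; A/(t−a) gives A·log|t−a|; the (Bt+D)/(t²+p²) term gives a log and an atan.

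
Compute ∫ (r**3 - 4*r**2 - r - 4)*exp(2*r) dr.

Use integration by parts with u = r**3 - 4*r**2 - r - 4, dv = exp(2*r) dr, so v = exp(2*r)/2.
Apply parts 3 times (tabular method): alternate signs, differentiate u down to 0, integrate dv up.

(4*r**3 - 22*r**2 + 18*r - 25)*exp(2*r)/8 + C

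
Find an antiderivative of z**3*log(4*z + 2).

Use integration by parts with u = log(4*z + 2), dv = z**3 dz.
Then du = 4/(4*z + 2) dz and v = z**4/4.

z**4*log(4*z + 2)/4 - z**4/16 + z**3/24 - z**2/32 + z/32 - log(2*z + 1)/64 + C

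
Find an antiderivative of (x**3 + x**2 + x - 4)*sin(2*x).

Use integration by parts with u = x**3 + x**2 + x - 4, dv = sin(2*x) dx, so v = -cos(2*x)/2.
Apply parts 3 times (tabular method): alternate signs, differentiate u down to 0, integrate dv up.

-x**3*cos(2*x)/2 + 3*x**2*sin(2*x)/4 - x**2*cos(2*x)/2 + x*sin(2*x)/2 + x*cos(2*x)/4 - sin(2*x)/8 + 9*cos(2*x)/4 + C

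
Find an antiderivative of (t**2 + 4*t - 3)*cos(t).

t**2*sin(t) + 4*t*sin(t) + 2*t*cos(t) - 5*sin(t) + 4*cos(t) + C

Use integration by parts with u = t**2 + 4*t - 3, dv = cos(t) dt, so v = sin(t).
Apply parts 2 times (tabular method): alternate signs, differentiate u down to 0, integrate dv up.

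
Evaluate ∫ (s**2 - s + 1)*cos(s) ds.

Use integration by parts with u = s**2 - s + 1, dv = cos(s) ds, so v = sin(s).
Apply parts 2 times (tabular method): alternate signs, differentiate u down to 0, integrate dv up.

s**2*sin(s) - s*sin(s) + 2*s*cos(s) - sin(s) - cos(s) + C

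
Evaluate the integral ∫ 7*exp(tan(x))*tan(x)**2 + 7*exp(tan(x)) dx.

7*exp(tan(x)) + C

Let u = tan(x), so du = (tan(x)**2 + 1) dx.
Rewriting, the integral becomes 7·∫ e^u du = 7·e^u.
Substituting back, u = tan(x).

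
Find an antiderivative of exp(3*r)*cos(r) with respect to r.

exp(3*r)*sin(r)/10 + 3*exp(3*r)*cos(r)/10 + C

Let I denote the integral. Integrate by parts with u = cos(r), dv = exp(3*r) dr, so v = exp(3*r)/3: I = exp(3*r)*cos(r)/3 + (1/3)·∫ exp(3*r)*sin(r) dr.
Apply parts again with u = sin(r), dv = exp(3*r) dr: ∫ exp(3*r)*sin(r) dr = exp(3*r)*sin(r)/3 − (1/3)·I. Substituting back brings back I: I = exp(3*r)*sin(r)/9 + exp(3*r)*cos(r)/3 − (1/9)·I.
Solving for I: (1 + 1/9)·I equals the remaining terms, so I = (9/10)·(exp(3*r)*sin(r)/9 + exp(3*r)*cos(r)/3).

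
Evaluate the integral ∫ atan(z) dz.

z*atan(z) - log(z**2 + 1)/2 + C

Use integration by parts with u = arctan(z), dv = dz.
Then du = 1/(z**2 + 1) dz.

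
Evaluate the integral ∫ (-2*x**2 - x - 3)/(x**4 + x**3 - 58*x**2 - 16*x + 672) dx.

-81*log(x - 6)/260 + 39*log(x - 4)/176 - 31*log(x + 4)/240 + 94*log(x + 7)/429 + C

Factor the denominator: (x - 6)*(x - 4)*(x + 4)*(x + 7).
Partial-fraction decomposition: 94/(429*(x + 7)) - 31/(240*(x + 4)) + 39/(176*(x - 4)) - 81/(260*(x - 6)).
Integrate each term: A/(x−a) contributes A·log|x−a|.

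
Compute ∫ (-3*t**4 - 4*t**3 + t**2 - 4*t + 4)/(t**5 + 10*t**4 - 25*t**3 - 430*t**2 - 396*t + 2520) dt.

Factor the denominator: (t - 6)*(t - 2)*(t + 5)*(t + 6)*(t + 7).
Partial-fraction decomposition: -2875/(117*(t + 7)) + 185/(6*(t + 6)) - 663/(77*(t + 5)) + 5/(126*(t - 2)) - 296/(429*(t - 6)).
Integrate each term: A/(t−a) contributes A·log|t−a|.

-296*log(t - 6)/429 + 5*log(t - 2)/126 - 663*log(t + 5)/77 + 185*log(t + 6)/6 - 2875*log(t + 7)/117 + C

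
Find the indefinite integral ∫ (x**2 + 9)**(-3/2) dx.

x/(9*sqrt(x**2 + 9)) + C

Substitute x = 3·tan(θ), so dx = 3·sec(θ)^2 dθ and the radical becomes sqrt(x**2 + 9) = 3·sec(θ) by the Pythagorean identity.
Integrate the resulting trig expression in θ, then back-substitute tan(θ) = x/3, sec(θ) = sqrt(x**2 + 9)/3 (absorbing any constant into C).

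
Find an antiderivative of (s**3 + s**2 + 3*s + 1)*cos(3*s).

Use integration by parts with u = s**3 + s**2 + 3*s + 1, dv = cos(3*s) ds, so v = sin(3*s)/3.
Apply parts 3 times (tabular method): alternate signs, differentiate u down to 0, integrate dv up.

s**3*sin(3*s)/3 + s**2*sin(3*s)/3 + s**2*cos(3*s)/3 + 7*s*sin(3*s)/9 + 2*s*cos(3*s)/9 + 7*sin(3*s)/27 + 7*cos(3*s)/27 + C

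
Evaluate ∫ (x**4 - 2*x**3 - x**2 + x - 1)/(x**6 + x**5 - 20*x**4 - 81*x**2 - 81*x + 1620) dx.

23*log(x - 4)/315 - 5*log(x - 3)/216 + 61*log(x + 3)/756 - 211*log(x + 5)/1224 + 16*log(x**2 + 9)/765 + 241*atan(x/3)/4590 + C

Factor the denominator: (x - 4)*(x - 3)*(x + 3)*(x + 5)*(x**2 + 9).
Partial-fraction decomposition: (64*x + 241)/(1530*(x**2 + 9)) - 211/(1224*(x + 5)) + 61/(756*(x + 3)) - 5/(216*(x - 3)) + 23/(315*(x - 4)).
Integrate each term; A/(x−a) gives A·log|x−a|; the (Bx+D)/(x²+p²) term gives a log and an atan.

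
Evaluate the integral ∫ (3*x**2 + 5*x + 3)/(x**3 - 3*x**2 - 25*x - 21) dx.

Factor the denominator: (x - 7)*(x + 1)*(x + 3).
Partial-fraction decomposition: 3/(4*(x + 3)) - 1/(16*(x + 1)) + 37/(16*(x - 7)).
Integrate each term: A/(x−a) contributes A·log|x−a|.

37*log(x - 7)/16 - log(x + 1)/16 + 3*log(x + 3)/4 + C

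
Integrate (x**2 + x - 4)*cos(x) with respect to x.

Use integration by parts with u = x**2 + x - 4, dv = cos(x) dx, so v = sin(x).
Apply parts 2 times (tabular method): alternate signs, differentiate u down to 0, integrate dv up.

x**2*sin(x) + x*sin(x) + 2*x*cos(x) - 6*sin(x) + cos(x) + C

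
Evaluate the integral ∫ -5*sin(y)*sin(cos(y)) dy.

Let u = cos(y), so du = (-sin(y)) dy.
Rewriting, the integral becomes 5·∫ sin(u) du = 5·-cos(u).
Substituting back, u = cos(y).

-5*cos(cos(y)) + C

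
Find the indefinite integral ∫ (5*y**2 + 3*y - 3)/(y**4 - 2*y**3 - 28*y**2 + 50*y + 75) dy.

137*log(y - 5)/120 - 51*log(y - 3)/64 - log(y + 1)/96 - 107*log(y + 5)/320 + C

Factor the denominator: (y - 5)*(y - 3)*(y + 1)*(y + 5).
Partial-fraction decomposition: -107/(320*(y + 5)) - 1/(96*(y + 1)) - 51/(64*(y - 3)) + 137/(120*(y - 5)).
Integrate each term: A/(y−a) contributes A·log|y−a|.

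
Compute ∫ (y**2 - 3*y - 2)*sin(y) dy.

Use integration by parts with u = y**2 - 3*y - 2, dv = sin(y) dy, so v = -cos(y).
Apply parts 2 times (tabular method): alternate signs, differentiate u down to 0, integrate dv up.

-y**2*cos(y) + 2*y*sin(y) + 3*y*cos(y) - 3*sin(y) + 4*cos(y) + C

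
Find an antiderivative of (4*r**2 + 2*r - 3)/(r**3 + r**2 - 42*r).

Factor the denominator: r*(r - 6)*(r + 7).
Partial-fraction decomposition: 179/(91*(r + 7)) + 51/(26*(r - 6)) + 1/(14*r).
Integrate each term: A/(r−a) contributes A·log|r−a|.

log(r)/14 + 51*log(r - 6)/26 + 179*log(r + 7)/91 + C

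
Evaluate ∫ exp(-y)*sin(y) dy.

Let I denote the integral. Integrate by parts with u = sin(y), dv = exp(-y) dy, so v = -exp(-y): I = -exp(-y)*sin(y) + ∫ exp(-y)*cos(y) dy.
Apply parts again with u = cos(y), dv = exp(-y) dy: ∫ exp(-y)*cos(y) dy = -exp(-y)*cos(y) − I. Substituting back brings back I: I = -exp(-y)*sin(y) - exp(-y)*cos(y) − I.
Solving for I: (1 + 1)·I equals the remaining terms, so I = (1/2)·(-exp(-y)*sin(y) - exp(-y)*cos(y)).

-exp(-y)*sin(y)/2 - exp(-y)*cos(y)/2 + C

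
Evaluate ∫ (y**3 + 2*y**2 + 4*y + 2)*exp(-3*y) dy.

(-y**3 - 3*y**2 - 6*y - 4)*exp(-3*y)/3 + C

Use integration by parts with u = y**3 + 2*y**2 + 4*y + 2, dv = exp(-3*y) dy, so v = -exp(-3*y)/3.
Apply parts 3 times (tabular method): alternate signs, differentiate u down to 0, integrate dv up.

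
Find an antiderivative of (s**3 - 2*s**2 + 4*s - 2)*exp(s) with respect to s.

(s**3 - 5*s**2 + 14*s - 16)*exp(s) + C

Use integration by parts with u = s**3 - 2*s**2 + 4*s - 2, dv = exp(s) ds, so v = exp(s).
Apply parts 3 times (tabular method): alternate signs, differentiate u down to 0, integrate dv up.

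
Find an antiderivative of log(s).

s*log(s) - s + C

Use integration by parts with u = log(s), dv = ds.
Then du = 1/s ds and v = s.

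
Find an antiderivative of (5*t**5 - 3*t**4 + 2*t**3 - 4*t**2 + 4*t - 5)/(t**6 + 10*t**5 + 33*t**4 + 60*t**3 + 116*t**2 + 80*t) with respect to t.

-log(t)/16 + 23*log(t + 1)/60 - 6101*log(t + 4)/240 + 3575*log(t + 5)/116 - 417*log(t**2 + 4)/1160 - 119*atan(t/2)/1160 + C

Factor the denominator: t*(t + 1)*(t + 4)*(t + 5)*(t**2 + 4).
Partial-fraction decomposition: -(417*t + 119)/(580*(t**2 + 4)) + 3575/(116*(t + 5)) - 6101/(240*(t + 4)) + 23/(60*(t + 1)) - 1/(16*t).
Integrate each term; A/(t−a) gives A·log|t−a|; the (Bt+D)/(t²+p²) term gives a log and an atan.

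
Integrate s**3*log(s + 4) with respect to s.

Use integration by parts with u = log(s + 4), dv = s**3 ds.
Then du = 1/(s + 4) ds and v = s**4/4.

s**4*log(s + 4)/4 - s**4/16 + s**3/3 - 2*s**2 + 16*s - 64*log(s + 4) + C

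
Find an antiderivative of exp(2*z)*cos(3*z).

Let I denote the integral. Integrate by parts with u = cos(3*z), dv = exp(2*z) dz, so v = exp(2*z)/2: I = exp(2*z)*cos(3*z)/2 + (3/2)·∫ exp(2*z)*sin(3*z) dz.
Apply parts again with u = sin(3*z), dv = exp(2*z) dz: ∫ exp(2*z)*sin(3*z) dz = exp(2*z)*sin(3*z)/2 − (3/2)·I. Substituting back brings back I: I = 3*exp(2*z)*sin(3*z)/4 + exp(2*z)*cos(3*z)/2 − (9/4)·I.
Solving for I: (1 + 9/4)·I equals the remaining terms, so I = (4/13)·(3*exp(2*z)*sin(3*z)/4 + exp(2*z)*cos(3*z)/2).

3*exp(2*z)*sin(3*z)/13 + 2*exp(2*z)*cos(3*z)/13 + C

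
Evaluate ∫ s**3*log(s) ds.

Use integration by parts with u = log(s), dv = s**3 ds.
Then du = 1/s ds and v = s**4/4.

s**4*log(s)/4 - s**4/16 + C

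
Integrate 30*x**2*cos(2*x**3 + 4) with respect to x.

5*sin(2*x**3 + 4) + C

Let u = 2*x**3 + 4, so du = (6*x**2) dx.
Rewriting, the integral becomes 5·∫ cos(u) du = 5·sin(u).
Substituting back, u = 2*x**3 + 4.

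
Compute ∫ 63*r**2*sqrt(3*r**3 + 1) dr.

14*(3*r**3 + 1)**(3/2)/3 + C

Let u = 3*r**3 + 1, so du = (9*r**2) dr.
Rewriting, the integral becomes 7·∫ √u du = 7·(2/3)u^(3/2).
Substituting back, u = 3*r**3 + 1.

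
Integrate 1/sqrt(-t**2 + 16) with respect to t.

asin(t/4) + C

Substitute t = 4·sin(θ), so dt = 4·cos(θ) dθ and the radical becomes sqrt(-t**2 + 16) = 4·cos(θ) by the Pythagorean identity.
Integrate the resulting trig expression in θ, then back-substitute θ = asin(t/4), sin(θ) = t/4, cos(θ) = sqrt(-t**2 + 16)/4 (absorbing any constant into C).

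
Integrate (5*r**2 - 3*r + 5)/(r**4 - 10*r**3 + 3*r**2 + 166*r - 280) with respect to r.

Factor the denominator: (r - 7)*(r - 5)*(r - 2)*(r + 4).
Partial-fraction decomposition: -97/(594*(r + 4)) + 19/(90*(r - 2)) - 115/(54*(r - 5)) + 229/(110*(r - 7)).
Integrate each term: A/(r−a) contributes A·log|r−a|.

229*log(r - 7)/110 - 115*log(r - 5)/54 + 19*log(r - 2)/90 - 97*log(r + 4)/594 + C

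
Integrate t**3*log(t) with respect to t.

Use integration by parts with u = log(t), dv = t**3 dt.
Then du = 1/t dt and v = t**4/4.

t**4*log(t)/4 - t**4/16 + C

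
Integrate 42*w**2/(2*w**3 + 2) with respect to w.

7*log(2*w**3 + 2) + C

Let u = 2*w**3 + 2, so du = (6*w**2) dw.
Rewriting, the integral becomes 7·∫ 1/u du = 7·log(u).
Substituting back, u = 2*w**3 + 2.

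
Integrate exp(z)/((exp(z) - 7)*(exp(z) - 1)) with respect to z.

Let u = e^z, du = e^z dz.
The integral becomes ∫ du/((u-1)(u-7)); decompose into partial fractions.

log(exp(z) - 7)/6 - log(exp(z) - 1)/6 + C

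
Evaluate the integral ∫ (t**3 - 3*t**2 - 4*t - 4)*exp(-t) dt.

(-t**3 + 4*t + 8)*exp(-t) + C

Use integration by parts with u = t**3 - 3*t**2 - 4*t - 4, dv = exp(-t) dt, so v = -exp(-t).
Apply parts 3 times (tabular method): alternate signs, differentiate u down to 0, integrate dv up.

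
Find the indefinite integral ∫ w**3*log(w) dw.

w**4*log(w)/4 - w**4/16 + C

Use integration by parts with u = log(w), dv = w**3 dw.
Then du = 1/w dw and v = w**4/4.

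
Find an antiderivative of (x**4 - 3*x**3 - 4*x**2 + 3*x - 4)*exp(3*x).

Use integration by parts with u = x**4 - 3*x**3 - 4*x**2 + 3*x - 4, dv = exp(3*x) dx, so v = exp(3*x)/3.
Apply parts 4 times (tabular method): alternate signs, differentiate u down to 0, integrate dv up.

(27*x**4 - 117*x**3 + 9*x**2 + 75*x - 133)*exp(3*x)/81 + C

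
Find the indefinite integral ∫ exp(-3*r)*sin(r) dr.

Let I denote the integral. Integrate by parts with u = sin(r), dv = exp(-3*r) dr, so v = -exp(-3*r)/3: I = -exp(-3*r)*sin(r)/3 + (1/3)·∫ exp(-3*r)*cos(r) dr.
Apply parts again with u = cos(r), dv = exp(-3*r) dr: ∫ exp(-3*r)*cos(r) dr = -exp(-3*r)*cos(r)/3 − (1/3)·I. Substituting back brings back I: I = -exp(-3*r)*sin(r)/3 - exp(-3*r)*cos(r)/9 − (1/9)·I.
Solving for I: (1 + 1/9)·I equals the remaining terms, so I = (9/10)·(-exp(-3*r)*sin(r)/3 - exp(-3*r)*cos(r)/9).

-3*exp(-3*r)*sin(r)/10 - exp(-3*r)*cos(r)/10 + C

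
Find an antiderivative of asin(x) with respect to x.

Use integration by parts with u = arcsin(x), dv = dx.
Then du = 1/sqrt(-x**2 + 1) dx.

x*asin(x) + sqrt(-x**2 + 1) + C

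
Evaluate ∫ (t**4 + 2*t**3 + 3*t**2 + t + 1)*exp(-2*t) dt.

Use integration by parts with u = t**4 + 2*t**3 + 3*t**2 + t + 1, dv = exp(-2*t) dt, so v = -exp(-2*t)/2.
Apply parts 4 times (tabular method): alternate signs, differentiate u down to 0, integrate dv up.

(-t**4 - 4*t**3 - 9*t**2 - 10*t - 6)*exp(-2*t)/2 + C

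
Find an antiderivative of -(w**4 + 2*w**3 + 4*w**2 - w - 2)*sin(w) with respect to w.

w**4*cos(w) - 4*w**3*sin(w) + 2*w**3*cos(w) - 6*w**2*sin(w) - 8*w**2*cos(w) + 16*w*sin(w) - 13*w*cos(w) + 13*sin(w) + 14*cos(w) + C

Use integration by parts with u = w**4 + 2*w**3 + 4*w**2 - w - 2, dv = -sin(w) dw, so v = cos(w).
Apply parts 4 times (tabular method): alternate signs, differentiate u down to 0, integrate dv up.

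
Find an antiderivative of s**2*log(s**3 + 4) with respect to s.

Let u = s**3 + 4, so du = (3*s**2) ds.
The integral becomes (1/3)·∫ log(u) du; integrate by parts with u′=log(u), dv′=du.

s**3*log(s**3 + 4)/3 - s**3/3 + 4*log(s**3 + 4)/3 + C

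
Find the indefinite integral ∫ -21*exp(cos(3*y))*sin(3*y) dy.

Let u = cos(3*y), so du = (-3*sin(3*y)) dy.
Rewriting, the integral becomes 7·∫ e^u du = 7·e^u.
Substituting back, u = cos(3*y).

7*exp(cos(3*y)) + C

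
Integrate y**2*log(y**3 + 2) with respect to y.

Let u = y**3 + 2, so du = (3*y**2) dy.
The integral becomes (1/3)·∫ log(u) du; integrate by parts with u′=log(u), dv′=du.

y**3*log(y**3 + 2)/3 - y**3/3 + 2*log(y**3 + 2)/3 + C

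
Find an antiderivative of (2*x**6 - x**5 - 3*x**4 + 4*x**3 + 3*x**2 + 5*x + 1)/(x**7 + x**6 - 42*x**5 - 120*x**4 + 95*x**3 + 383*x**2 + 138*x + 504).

212843*log(x - 7)/275000 - 103*log(x - 2)/3750 - 30383*log(x + 3)/5000 + 8221*log(x + 4)/1122 + 637*log(x**2 + 1)/425000 - 2191*atan(x)/212500 - 1363/(500*x + 1500) + C

Factor the denominator: (x - 7)*(x - 2)*(x + 3)**2*(x + 4)*(x**2 + 1).
Partial-fraction decomposition: 7*(91*x - 313)/(212500*(x**2 + 1)) + 8221/(1122*(x + 4)) - 30383/(5000*(x + 3)) + 1363/(500*(x + 3)**2) - 103/(3750*(x - 2)) + 212843/(275000*(x - 7)).
Integrate each term; A/(x−a) gives A·log|x−a|; the (Bx+D)/(x²+p²) term gives a log and an atan.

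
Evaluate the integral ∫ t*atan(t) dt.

Use integration by parts with u = arctan(t), dv = t dt.
Then du = 1/(t**2 + 1) dt.

t**2*atan(t)/2 - t/2 + atan(t)/2 + C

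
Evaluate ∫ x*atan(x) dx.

Use integration by parts with u = arctan(x), dv = x dx.
Then du = 1/(x**2 + 1) dx.

x**2*atan(x)/2 - x/2 + atan(x)/2 + C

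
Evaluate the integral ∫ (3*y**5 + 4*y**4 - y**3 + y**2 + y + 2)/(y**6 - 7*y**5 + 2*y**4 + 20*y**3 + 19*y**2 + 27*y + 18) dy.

Factor the denominator: (y - 6)*(y - 3)*(y + 1)**2*(y**2 + 1).
Partial-fraction decomposition: -(4*y - 13)/(74*(y**2 + 1)) + 1/(98*(y + 1)) + 1/(14*(y + 1)**2) - 13/(6*(y - 3)) + 28340/(5439*(y - 6)).
Integrate each term; A/(y−a) gives A·log|y−a|; the (By+D)/(y²+p²) term gives a log and an atan.

28340*log(y - 6)/5439 - 13*log(y - 3)/6 + log(y + 1)/98 - log(y**2 + 1)/37 + 13*atan(y)/74 - 1/(14*y + 14) + C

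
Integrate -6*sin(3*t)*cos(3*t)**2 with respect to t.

2*cos(3*t)**3/3 + C

Let u = cos(3*t), so du = (-3*sin(3*t)) dt.
Rewriting, the integral becomes 2·∫ u^2 du = 2·u^3/3.
Substituting back, u = cos(3*t).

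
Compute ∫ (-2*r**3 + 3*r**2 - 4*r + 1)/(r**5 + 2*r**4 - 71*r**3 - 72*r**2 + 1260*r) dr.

log(r)/1260 - 347*log(r - 6)/936 + 97*log(r - 5)/330 - 565*log(r + 6)/792 + 431*log(r + 7)/546 + C

Factor the denominator: r*(r - 6)*(r - 5)*(r + 6)*(r + 7).
Partial-fraction decomposition: 431/(546*(r + 7)) - 565/(792*(r + 6)) + 97/(330*(r - 5)) - 347/(936*(r - 6)) + 1/(1260*r).
Integrate each term: A/(r−a) contributes A·log|r−a|.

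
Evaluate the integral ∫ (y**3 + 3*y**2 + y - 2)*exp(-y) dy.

Use integration by parts with u = y**3 + 3*y**2 + y - 2, dv = exp(-y) dy, so v = -exp(-y).
Apply parts 3 times (tabular method): alternate signs, differentiate u down to 0, integrate dv up.

(-y**3 - 6*y**2 - 13*y - 11)*exp(-y) + C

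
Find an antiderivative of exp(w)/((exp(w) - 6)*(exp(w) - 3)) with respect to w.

log(exp(w) - 6)/3 - log(exp(w) - 3)/3 + C

Let u = e^w, du = e^w dw.
The integral becomes ∫ du/((u-6)(u-3)); decompose into partial fractions.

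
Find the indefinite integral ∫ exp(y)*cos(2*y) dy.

2*exp(y)*sin(2*y)/5 + exp(y)*cos(2*y)/5 + C

Let I denote the integral. Integrate by parts with u = cos(2*y), dv = exp(y) dy, so v = exp(y): I = exp(y)*cos(2*y) + 2·∫ exp(y)*sin(2*y) dy.
Apply parts again with u = sin(2*y), dv = exp(y) dy: ∫ exp(y)*sin(2*y) dy = exp(y)*sin(2*y) − 2·I. Substituting back brings back I: I = 2*exp(y)*sin(2*y) + exp(y)*cos(2*y) − 4·I.
Solving for I: (1 + 4)·I equals the remaining terms, so I = (1/5)·(2*exp(y)*sin(2*y) + exp(y)*cos(2*y)).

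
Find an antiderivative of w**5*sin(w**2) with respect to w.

-w**4*cos(w**2)/2 + w**2*sin(w**2) + cos(w**2) + C

Let u = w², du = 2w dw; rewrite as (1/2)∫ u^2·sin(1u) du.
Now integrate by parts 2 times.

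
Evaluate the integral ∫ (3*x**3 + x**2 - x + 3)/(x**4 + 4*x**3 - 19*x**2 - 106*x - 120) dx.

Factor the denominator: (x - 5)*(x + 2)*(x + 3)*(x + 4).
Partial-fraction decomposition: 169/(18*(x + 4)) - 33/(4*(x + 3)) + 15/(14*(x + 2)) + 199/(252*(x - 5)).
Integrate each term: A/(x−a) contributes A·log|x−a|.

199*log(x - 5)/252 + 15*log(x + 2)/14 - 33*log(x + 3)/4 + 169*log(x + 4)/18 + C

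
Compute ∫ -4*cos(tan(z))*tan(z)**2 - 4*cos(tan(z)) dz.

Let u = tan(z), so du = (tan(z)**2 + 1) dz.
Rewriting, the integral becomes -4·∫ cos(u) du = -4·sin(u).
Substituting back, u = tan(z).

-4*sin(tan(z)) + C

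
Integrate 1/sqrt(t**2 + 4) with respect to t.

Substitute t = 2·tan(θ), so dt = 2·sec(θ)^2 dθ and the radical becomes sqrt(t**2 + 4) = 2·sec(θ) by the Pythagorean identity.
Integrate the resulting trig expression in θ, then back-substitute tan(θ) = t/2, sec(θ) = sqrt(t**2 + 4)/2 (absorbing any constant into C).

log(t + sqrt(t**2 + 4)) + C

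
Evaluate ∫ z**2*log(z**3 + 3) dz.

Let u = z**3 + 3, so du = (3*z**2) dz.
The integral becomes (1/3)·∫ log(u) du; integrate by parts with u′=log(u), dv′=du.

z**3*log(z**3 + 3)/3 - z**3/3 + log(z**3 + 3) + C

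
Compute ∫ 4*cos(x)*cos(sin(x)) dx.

Let u = sin(x), so du = (cos(x)) dx.
Rewriting, the integral becomes 4·∫ cos(u) du = 4·sin(u).
Substituting back, u = sin(x).

4*sin(sin(x)) + C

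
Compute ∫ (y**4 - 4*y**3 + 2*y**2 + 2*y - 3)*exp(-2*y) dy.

Use integration by parts with u = y**4 - 4*y**3 + 2*y**2 + 2*y - 3, dv = exp(-2*y) dy, so v = -exp(-2*y)/2.
Apply parts 4 times (tabular method): alternate signs, differentiate u down to 0, integrate dv up.

(-2*y**4 + 4*y**3 + 2*y**2 - 2*y + 5)*exp(-2*y)/4 + C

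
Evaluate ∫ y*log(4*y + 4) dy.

Use integration by parts with u = log(4*y + 4), dv = y dy.
Then du = 4/(4*y + 4) dy and v = y**2/2.

y**2*log(4*y + 4)/2 - y**2/4 + y/2 - log(y + 1)/2 + C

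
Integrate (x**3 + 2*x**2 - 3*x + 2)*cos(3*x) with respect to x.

x**3*sin(3*x)/3 + 2*x**2*sin(3*x)/3 + x**2*cos(3*x)/3 - 11*x*sin(3*x)/9 + 4*x*cos(3*x)/9 + 14*sin(3*x)/27 - 11*cos(3*x)/27 + C

Use integration by parts with u = x**3 + 2*x**2 - 3*x + 2, dv = cos(3*x) dx, so v = sin(3*x)/3.
Apply parts 3 times (tabular method): alternate signs, differentiate u down to 0, integrate dv up.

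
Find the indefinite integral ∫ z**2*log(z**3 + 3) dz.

Let u = z**3 + 3, so du = (3*z**2) dz.
The integral becomes (1/3)·∫ log(u) du; integrate by parts with u′=log(u), dv′=du.

z**3*log(z**3 + 3)/3 - z**3/3 + log(z**3 + 3) + C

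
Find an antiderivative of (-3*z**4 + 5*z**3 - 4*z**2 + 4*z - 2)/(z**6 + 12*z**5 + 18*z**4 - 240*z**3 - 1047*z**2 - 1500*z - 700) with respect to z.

-37*log(z - 5)/980 + log(z + 1)/8 + 3728*log(z + 2)/3675 - 437*log(z + 5)/120 + 127*log(z + 7)/50 + 38/(35*z + 70) + C

Factor the denominator: (z - 5)*(z + 1)*(z + 2)**2*(z + 5)*(z + 7).
Partial-fraction decomposition: 127/(50*(z + 7)) - 437/(120*(z + 5)) + 3728/(3675*(z + 2)) - 38/(35*(z + 2)**2) + 1/(8*(z + 1)) - 37/(980*(z - 5)).
Integrate each term; A/(z−a) gives A·log|z−a|; A/(z−a)² gives −A/(z−a).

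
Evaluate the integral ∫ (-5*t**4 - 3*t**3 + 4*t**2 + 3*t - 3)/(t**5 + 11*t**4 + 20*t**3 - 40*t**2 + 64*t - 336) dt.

-85*log(t - 2)/576 + 5709*log(t + 6)/320 - 10804*log(t + 7)/477 - 183*log(t**2 + 4)/8480 + 837*atan(t/2)/2120 + C

Factor the denominator: (t - 2)*(t + 6)*(t + 7)*(t**2 + 4).
Partial-fraction decomposition: -3*(61*t - 1116)/(4240*(t**2 + 4)) - 10804/(477*(t + 7)) + 5709/(320*(t + 6)) - 85/(576*(t - 2)).
Integrate each term; A/(t−a) gives A·log|t−a|; the (Bt+D)/(t²+p²) term gives a log and an atan.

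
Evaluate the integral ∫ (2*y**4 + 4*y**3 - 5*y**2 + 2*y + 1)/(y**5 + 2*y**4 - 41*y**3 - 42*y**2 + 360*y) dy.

Factor the denominator: y*(y - 5)*(y - 3)*(y + 4)*(y + 6).
Partial-fraction decomposition: 1537/(1188*(y + 6)) - 169/(504*(y + 4)) - 116/(189*(y - 3)) + 818/(495*(y - 5)) + 1/(360*y).
Integrate each term: A/(y−a) contributes A·log|y−a|.

log(y)/360 + 818*log(y - 5)/495 - 116*log(y - 3)/189 - 169*log(y + 4)/504 + 1537*log(y + 6)/1188 + C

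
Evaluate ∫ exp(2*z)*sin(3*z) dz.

Let I denote the integral. Integrate by parts with u = sin(3*z), dv = exp(2*z) dz, so v = exp(2*z)/2: I = exp(2*z)*sin(3*z)/2 − (3/2)·∫ exp(2*z)*cos(3*z) dz.
Apply parts again with u = cos(3*z), dv = exp(2*z) dz: ∫ exp(2*z)*cos(3*z) dz = exp(2*z)*cos(3*z)/2 + (3/2)·I. Substituting back brings back I: I = exp(2*z)*sin(3*z)/2 - 3*exp(2*z)*cos(3*z)/4 − (9/4)·I.
Solving for I: (1 + 9/4)·I equals the remaining terms, so I = (4/13)·(exp(2*z)*sin(3*z)/2 - 3*exp(2*z)*cos(3*z)/4).

2*exp(2*z)*sin(3*z)/13 - 3*exp(2*z)*cos(3*z)/13 + C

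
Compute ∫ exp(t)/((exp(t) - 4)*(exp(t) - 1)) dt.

log(exp(t) - 4)/3 - log(exp(t) - 1)/3 + C

Let u = e^t, du = e^t dt.
The integral becomes ∫ du/((u-4)(u-1)); decompose into partial fractions.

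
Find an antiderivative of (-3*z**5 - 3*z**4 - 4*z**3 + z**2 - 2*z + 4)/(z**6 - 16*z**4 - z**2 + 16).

Factor the denominator: (z - 4)*(z - 1)*(z + 1)*(z + 4)*(z**2 + 1).
Partial-fraction decomposition: -z/(34*(z**2 + 1)) - 647/(510*(z + 4)) + 11/(60*(z + 1)) + 7/(60*(z - 1)) - 1021/(510*(z - 4)).
Integrate each term; A/(z−a) gives A·log|z−a|; the (Bz+D)/(z²+p²) term gives a log and an atan.

-1021*log(z - 4)/510 + 7*log(z - 1)/60 + 11*log(z + 1)/60 - 647*log(z + 4)/510 - log(z**2 + 1)/68 + C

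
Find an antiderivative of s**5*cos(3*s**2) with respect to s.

Let u = s², du = 2s ds; rewrite as (1/2)∫ u^2·cos(3u) du.
Now integrate by parts 2 times.

s**4*sin(3*s**2)/6 + s**2*cos(3*s**2)/9 - sin(3*s**2)/27 + C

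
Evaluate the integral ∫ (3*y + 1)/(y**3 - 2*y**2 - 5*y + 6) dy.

Factor the denominator: (y - 3)*(y - 1)*(y + 2).
Partial-fraction decomposition: -1/(3*(y + 2)) - 2/(3*(y - 1)) + 1/(y - 3).
Integrate each term: A/(y−a) contributes A·log|y−a|.

log(y - 3) - 2*log(y - 1)/3 - log(y + 2)/3 + C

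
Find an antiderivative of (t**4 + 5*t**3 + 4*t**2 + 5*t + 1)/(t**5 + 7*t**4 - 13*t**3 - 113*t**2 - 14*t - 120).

Factor the denominator: (t - 4)*(t + 5)*(t + 6)*(t**2 + 1).
Partial-fraction decomposition: -(15*t - 127)/(8177*(t**2 + 1)) + 331/(370*(t + 6)) - 38/(117*(t + 5)) + 661/(1530*(t - 4)).
Integrate each term; A/(t−a) gives A·log|t−a|; the (Bt+D)/(t²+p²) term gives a log and an atan.

661*log(t - 4)/1530 - 38*log(t + 5)/117 + 331*log(t + 6)/370 - 15*log(t**2 + 1)/16354 + 127*atan(t)/8177 + C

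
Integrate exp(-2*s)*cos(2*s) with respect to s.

exp(-2*s)*sin(2*s)/4 - exp(-2*s)*cos(2*s)/4 + C

Let I denote the integral. Integrate by parts with u = cos(2*s), dv = exp(-2*s) ds, so v = -exp(-2*s)/2: I = -exp(-2*s)*cos(2*s)/2 − ∫ exp(-2*s)*sin(2*s) ds.
Apply parts again with u = sin(2*s), dv = exp(-2*s) ds: ∫ exp(-2*s)*sin(2*s) ds = -exp(-2*s)*sin(2*s)/2 + I. Substituting back brings back I: I = exp(-2*s)*sin(2*s)/2 - exp(-2*s)*cos(2*s)/2 − I.
Solving for I: (1 + 1)·I equals the remaining terms, so I = (1/2)·(exp(-2*s)*sin(2*s)/2 - exp(-2*s)*cos(2*s)/2).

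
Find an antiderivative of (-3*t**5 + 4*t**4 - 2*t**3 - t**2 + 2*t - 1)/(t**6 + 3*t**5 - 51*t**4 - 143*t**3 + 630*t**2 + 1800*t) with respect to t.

Factor the denominator: t*(t - 5)**2*(t + 3)*(t + 4)*(t + 6).
Partial-fraction decomposition: -28895/(4356*(t + 6)) + 4199/(648*(t + 4)) - 1091/(576*(t + 3)) - 14927413/(15681600*(t - 5)) - 7141/(3960*(t - 5)**2) - 1/(1800*t).
Integrate each term; A/(t−a) gives A·log|t−a|; A/(t−a)² gives −A/(t−a).

-log(t)/1800 - 14927413*log(t - 5)/15681600 - 1091*log(t + 3)/576 + 4199*log(t + 4)/648 - 28895*log(t + 6)/4356 + 7141/(3960*t - 19800) + C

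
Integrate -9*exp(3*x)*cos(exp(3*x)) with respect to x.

Let u = exp(3*x), so du = (3*exp(3*x)) dx.
Rewriting, the integral becomes -3·∫ cos(u) du = -3·sin(u).
Substituting back, u = exp(3*x).

-3*sin(exp(3*x)) + C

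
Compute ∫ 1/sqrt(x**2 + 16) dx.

log(x + sqrt(x**2 + 16)) + C

Substitute x = 4·tan(θ), so dx = 4·sec(θ)^2 dθ and the radical becomes sqrt(x**2 + 16) = 4·sec(θ) by the Pythagorean identity.
Integrate the resulting trig expression in θ, then back-substitute tan(θ) = x/4, sec(θ) = sqrt(x**2 + 16)/4 (absorbing any constant into C).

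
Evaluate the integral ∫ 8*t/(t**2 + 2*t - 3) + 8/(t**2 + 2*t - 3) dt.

4*log(t**2 + 2*t - 3) + C

Let u = t**2 + 2*t - 3, so du = (2*t + 2) dt.
Rewriting, the integral becomes 4·∫ 1/u du = 4·log(u).
Substituting back, u = t**2 + 2*t - 3.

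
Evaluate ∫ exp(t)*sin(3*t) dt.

Let I denote the integral. Integrate by parts with u = sin(3*t), dv = exp(t) dt, so v = exp(t): I = exp(t)*sin(3*t) − 3·∫ exp(t)*cos(3*t) dt.
Apply parts again with u = cos(3*t), dv = exp(t) dt: ∫ exp(t)*cos(3*t) dt = exp(t)*cos(3*t) + 3·I. Substituting back brings back I: I = exp(t)*sin(3*t) - 3*exp(t)*cos(3*t) − 9·I.
Solving for I: (1 + 9)·I equals the remaining terms, so I = (1/10)·(exp(t)*sin(3*t) - 3*exp(t)*cos(3*t)).

exp(t)*sin(3*t)/10 - 3*exp(t)*cos(3*t)/10 + C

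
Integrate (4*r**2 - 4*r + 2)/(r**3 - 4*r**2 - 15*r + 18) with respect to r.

Factor the denominator: (r - 6)*(r - 1)*(r + 3).
Partial-fraction decomposition: 25/(18*(r + 3)) - 1/(10*(r - 1)) + 122/(45*(r - 6)).
Integrate each term: A/(r−a) contributes A·log|r−a|.

122*log(r - 6)/45 - log(r - 1)/10 + 25*log(r + 3)/18 + C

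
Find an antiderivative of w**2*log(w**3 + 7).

Let u = w**3 + 7, so du = (3*w**2) dw.
The integral becomes (1/3)·∫ log(u) du; integrate by parts with u′=log(u), dv′=du.

w**3*log(w**3 + 7)/3 - w**3/3 + 7*log(w**3 + 7)/3 + C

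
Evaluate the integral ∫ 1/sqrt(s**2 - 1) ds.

Substitute s = sec(θ), so ds = sec(θ)*tan(θ) dθ and the radical becomes sqrt(s**2 - 1) = tan(θ) by the Pythagorean identity.
Integrate the resulting trig expression in θ, then back-substitute sec(θ) = s, tan(θ) = sqrt(s**2 - 1) (absorbing any constant into C).

log(s + sqrt(s**2 - 1)) + C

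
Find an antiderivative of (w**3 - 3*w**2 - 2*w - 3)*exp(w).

Use integration by parts with u = w**3 - 3*w**2 - 2*w - 3, dv = exp(w) dw, so v = exp(w).
Apply parts 3 times (tabular method): alternate signs, differentiate u down to 0, integrate dv up.

(w**3 - 6*w**2 + 10*w - 13)*exp(w) + C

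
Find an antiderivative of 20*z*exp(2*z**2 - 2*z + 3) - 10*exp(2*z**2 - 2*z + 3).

5*exp(2*z**2 - 2*z + 3) + C

Let u = 2*z**2 - 2*z + 3, so du = (4*z - 2) dz.
Rewriting, the integral becomes 5·∫ e^u du = 5·e^u.
Substituting back, u = 2*z**2 - 2*z + 3.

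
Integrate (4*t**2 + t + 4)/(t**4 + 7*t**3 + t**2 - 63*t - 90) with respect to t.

Factor the denominator: (t - 3)*(t + 2)*(t + 3)*(t + 5).
Partial-fraction decomposition: -33/(16*(t + 5)) + 37/(12*(t + 3)) - 6/(5*(t + 2)) + 43/(240*(t - 3)).
Integrate each term: A/(t−a) contributes A·log|t−a|.

43*log(t - 3)/240 - 6*log(t + 2)/5 + 37*log(t + 3)/12 - 33*log(t + 5)/16 + C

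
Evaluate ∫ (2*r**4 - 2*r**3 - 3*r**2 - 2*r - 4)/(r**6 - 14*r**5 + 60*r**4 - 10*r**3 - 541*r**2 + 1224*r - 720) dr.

Factor the denominator: (r - 5)*(r - 4)**2*(r - 3)*(r - 1)*(r + 3).
Partial-fraction decomposition: -191/(9408*(r + 3)) - 1/(32*(r - 1)) - 71/(24*(r - 3)) - 550/(49*(r - 4)) - 108/(7*(r - 4)**2) + 911/(64*(r - 5)).
Integrate each term; A/(r−a) gives A·log|r−a|; A/(r−a)² gives −A/(r−a).

911*log(r - 5)/64 - 550*log(r - 4)/49 - 71*log(r - 3)/24 - log(r - 1)/32 - 191*log(r + 3)/9408 + 108/(7*r - 28) + C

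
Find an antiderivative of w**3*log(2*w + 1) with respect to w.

w**4*log(2*w + 1)/4 - w**4/16 + w**3/24 - w**2/32 + w/32 - log(2*w + 1)/64 + C

Use integration by parts with u = log(2*w + 1), dv = w**3 dw.
Then du = 2/(2*w + 1) dw and v = w**4/4.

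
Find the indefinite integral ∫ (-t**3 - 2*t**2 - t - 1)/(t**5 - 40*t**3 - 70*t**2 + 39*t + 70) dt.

Factor the denominator: (t - 7)*(t - 1)*(t + 1)*(t + 2)*(t + 5).
Partial-fraction decomposition: 79/(864*(t + 5)) - 1/(81*(t + 2)) - 1/(64*(t + 1)) + 5/(216*(t - 1)) - 449/(5184*(t - 7)).
Integrate each term: A/(t−a) contributes A·log|t−a|.

-449*log(t - 7)/5184 + 5*log(t - 1)/216 - log(t + 1)/64 - log(t + 2)/81 + 79*log(t + 5)/864 + C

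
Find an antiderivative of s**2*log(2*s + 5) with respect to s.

s**3*log(2*s + 5)/3 - s**3/9 + 5*s**2/12 - 25*s/12 + 125*log(2*s + 5)/24 + C

Use integration by parts with u = log(2*s + 5), dv = s**2 ds.
Then du = 2/(2*s + 5) ds and v = s**3/3.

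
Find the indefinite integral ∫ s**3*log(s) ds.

Use integration by parts with u = log(s), dv = s**3 ds.
Then du = 1/s ds and v = s**4/4.

s**4*log(s)/4 - s**4/16 + C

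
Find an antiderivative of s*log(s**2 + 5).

Let u = s**2 + 5, so du = (2*s) ds.
The integral becomes (1/2)·∫ log(u) du; integrate by parts with u′=log(u), dv′=du.

s**2*log(s**2 + 5)/2 - s**2/2 + 5*log(s**2 + 5)/2 + C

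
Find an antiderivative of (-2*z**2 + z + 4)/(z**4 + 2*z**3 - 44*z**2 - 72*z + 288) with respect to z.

Factor the denominator: (z - 6)*(z - 2)*(z + 4)*(z + 6).
Partial-fraction decomposition: 37/(96*(z + 6)) - 4/(15*(z + 4)) + 1/(96*(z - 2)) - 31/(240*(z - 6)).
Integrate each term: A/(z−a) contributes A·log|z−a|.

-31*log(z - 6)/240 + log(z - 2)/96 - 4*log(z + 4)/15 + 37*log(z + 6)/96 + C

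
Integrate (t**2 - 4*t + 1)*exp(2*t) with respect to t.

Use integration by parts with u = t**2 - 4*t + 1, dv = exp(2*t) dt, so v = exp(2*t)/2.
Apply parts 2 times (tabular method): alternate signs, differentiate u down to 0, integrate dv up.

(2*t**2 - 10*t + 7)*exp(2*t)/4 + C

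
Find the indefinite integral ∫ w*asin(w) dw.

Use integration by parts with u = arcsin(w), dv = w dw.
Then du = 1/sqrt(-w**2 + 1) dw.

w**2*asin(w)/2 + w*sqrt(-w**2 + 1)/4 - asin(w)/4 + C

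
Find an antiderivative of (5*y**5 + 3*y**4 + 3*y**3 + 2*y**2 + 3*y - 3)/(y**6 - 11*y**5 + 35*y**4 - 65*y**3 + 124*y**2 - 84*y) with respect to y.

log(y)/28 + 92383*log(y - 7)/8904 - 521*log(y - 3)/104 + 13*log(y - 1)/60 - 8519*log(y**2 + 4)/27560 + 317*atan(y/2)/3445 + C

Factor the denominator: y*(y - 7)*(y - 3)*(y - 1)*(y**2 + 4).
Partial-fraction decomposition: -(8519*y - 2536)/(13780*(y**2 + 4)) + 13/(60*(y - 1)) - 521/(104*(y - 3)) + 92383/(8904*(y - 7)) + 1/(28*y).
Integrate each term; A/(y−a) gives A·log|y−a|; the (By+D)/(y²+p²) term gives a log and an atan.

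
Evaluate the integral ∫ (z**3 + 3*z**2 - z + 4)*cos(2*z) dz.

z**3*sin(2*z)/2 + 3*z**2*sin(2*z)/2 + 3*z**2*cos(2*z)/4 - 5*z*sin(2*z)/4 + 3*z*cos(2*z)/2 + 5*sin(2*z)/4 - 5*cos(2*z)/8 + C

Use integration by parts with u = z**3 + 3*z**2 - z + 4, dv = cos(2*z) dz, so v = sin(2*z)/2.
Apply parts 3 times (tabular method): alternate signs, differentiate u down to 0, integrate dv up.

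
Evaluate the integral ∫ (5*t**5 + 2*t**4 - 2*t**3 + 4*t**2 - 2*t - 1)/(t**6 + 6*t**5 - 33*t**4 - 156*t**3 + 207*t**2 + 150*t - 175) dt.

8357*log(t - 5)/5760 - 119*log(t - 1)/1536 - log(t + 1)/144 - 73*log(t + 5)/15 + 39169*log(t + 7)/4608 + 1/(64*t - 64) + C

Factor the denominator: (t - 5)*(t - 1)**2*(t + 1)*(t + 5)*(t + 7).
Partial-fraction decomposition: 39169/(4608*(t + 7)) - 73/(15*(t + 5)) - 1/(144*(t + 1)) - 119/(1536*(t - 1)) - 1/(64*(t - 1)**2) + 8357/(5760*(t - 5)).
Integrate each term; A/(t−a) gives A·log|t−a|; A/(t−a)² gives −A/(t−a).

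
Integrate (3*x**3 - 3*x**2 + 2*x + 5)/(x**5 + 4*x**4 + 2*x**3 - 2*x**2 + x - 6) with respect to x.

Factor the denominator: (x - 1)*(x + 2)*(x + 3)*(x**2 + 1).
Partial-fraction decomposition: (x - 8)/(10*(x**2 + 1)) - 109/(40*(x + 3)) + 7/(3*(x + 2)) + 7/(24*(x - 1)).
Integrate each term; A/(x−a) gives A·log|x−a|; the (Bx+D)/(x²+p²) term gives a log and an atan.

7*log(x - 1)/24 + 7*log(x + 2)/3 - 109*log(x + 3)/40 + log(x**2 + 1)/20 - 4*atan(x)/5 + C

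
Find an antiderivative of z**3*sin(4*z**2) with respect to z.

Let u = z², du = 2z dz; rewrite as (1/2)∫ u^1·sin(4u) du.
Now integrate by parts 1 time.

-z**2*cos(4*z**2)/8 + sin(4*z**2)/32 + C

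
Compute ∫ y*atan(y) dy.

y**2*atan(y)/2 - y/2 + atan(y)/2 + C

Use integration by parts with u = arctan(y), dv = y dy.
Then du = 1/(y**2 + 1) dy.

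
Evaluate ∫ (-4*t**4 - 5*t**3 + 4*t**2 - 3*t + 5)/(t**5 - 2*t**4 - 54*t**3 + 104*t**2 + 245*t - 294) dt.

-3713*log(t - 7)/1008 + 427*log(t - 3)/400 - log(t - 1)/96 - log(t + 2)/225 - 7667*log(t + 7)/5600 + C

Factor the denominator: (t - 7)*(t - 3)*(t - 1)*(t + 2)*(t + 7).
Partial-fraction decomposition: -7667/(5600*(t + 7)) - 1/(225*(t + 2)) - 1/(96*(t - 1)) + 427/(400*(t - 3)) - 3713/(1008*(t - 7)).
Integrate each term: A/(t−a) contributes A·log|t−a|.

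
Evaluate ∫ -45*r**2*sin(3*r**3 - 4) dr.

Let u = 3*r**3 - 4, so du = (9*r**2) dr.
Rewriting, the integral becomes -5·∫ sin(u) du = -5·-cos(u).
Substituting back, u = 3*r**3 - 4.

5*cos(3*r**3 - 4) + C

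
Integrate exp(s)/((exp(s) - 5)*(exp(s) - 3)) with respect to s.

Let u = e^s, du = e^s ds.
The integral becomes ∫ du/((u-5)(u-3)); decompose into partial fractions.

log(exp(s) - 5)/2 - log(exp(s) - 3)/2 + C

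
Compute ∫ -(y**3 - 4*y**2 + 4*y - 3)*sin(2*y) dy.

Use integration by parts with u = y**3 - 4*y**2 + 4*y - 3, dv = -sin(2*y) dy, so v = cos(2*y)/2.
Apply parts 3 times (tabular method): alternate signs, differentiate u down to 0, integrate dv up.

y**3*cos(2*y)/2 - 3*y**2*sin(2*y)/4 - 2*y**2*cos(2*y) + 2*y*sin(2*y) + 5*y*cos(2*y)/4 - 5*sin(2*y)/8 - cos(2*y)/2 + C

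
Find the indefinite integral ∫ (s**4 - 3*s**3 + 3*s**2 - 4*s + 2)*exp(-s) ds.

(-s**4 - s**3 - 6*s**2 - 8*s - 10)*exp(-s) + C

Use integration by parts with u = s**4 - 3*s**3 + 3*s**2 - 4*s + 2, dv = exp(-s) ds, so v = -exp(-s).
Apply parts 4 times (tabular method): alternate signs, differentiate u down to 0, integrate dv up.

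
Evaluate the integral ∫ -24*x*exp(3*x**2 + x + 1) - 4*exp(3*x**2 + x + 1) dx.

-4*exp(3*x**2 + x + 1) + C

Let u = 3*x**2 + x + 1, so du = (6*x + 1) dx.
Rewriting, the integral becomes -4·∫ e^u du = -4·e^u.
Substituting back, u = 3*x**2 + x + 1.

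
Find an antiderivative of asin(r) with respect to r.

r*asin(r) + sqrt(-r**2 + 1) + C

Use integration by parts with u = arcsin(r), dv = dr.
Then du = 1/sqrt(-r**2 + 1) dr.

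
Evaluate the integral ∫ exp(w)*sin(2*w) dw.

Let I denote the integral. Integrate by parts with u = sin(2*w), dv = exp(w) dw, so v = exp(w): I = exp(w)*sin(2*w) − 2·∫ exp(w)*cos(2*w) dw.
Apply parts again with u = cos(2*w), dv = exp(w) dw: ∫ exp(w)*cos(2*w) dw = exp(w)*cos(2*w) + 2·I. Substituting back brings back I: I = exp(w)*sin(2*w) - 2*exp(w)*cos(2*w) − 4·I.
Solving for I: (1 + 4)·I equals the remaining terms, so I = (1/5)·(exp(w)*sin(2*w) - 2*exp(w)*cos(2*w)).

exp(w)*sin(2*w)/5 - 2*exp(w)*cos(2*w)/5 + C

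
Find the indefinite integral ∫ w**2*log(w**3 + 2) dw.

w**3*log(w**3 + 2)/3 - w**3/3 + 2*log(w**3 + 2)/3 + C

Let u = w**3 + 2, so du = (3*w**2) dw.
The integral becomes (1/3)·∫ log(u) du; integrate by parts with u′=log(u), dv′=du.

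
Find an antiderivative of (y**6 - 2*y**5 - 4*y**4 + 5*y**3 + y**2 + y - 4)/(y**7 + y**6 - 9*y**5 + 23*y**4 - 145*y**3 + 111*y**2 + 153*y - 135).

31*log(y - 3)/1152 + 19*log(y - 1)/3600 + log(y + 1)/64 + 9383*log(y + 5)/19584 + 3619*log(y**2 + 9)/15300 - 871*atan(y/3)/3825 - 1/(120*y - 120) + C

Factor the denominator: (y - 3)*(y - 1)**2*(y + 1)*(y + 5)*(y**2 + 9).
Partial-fraction decomposition: (3619*y - 5226)/(7650*(y**2 + 9)) + 9383/(19584*(y + 5)) + 1/(64*(y + 1)) + 19/(3600*(y - 1)) + 1/(120*(y - 1)**2) + 31/(1152*(y - 3)).
Integrate each term; A/(y−a) gives A·log|y−a|; the (By+D)/(y²+p²) term gives a log and an atan.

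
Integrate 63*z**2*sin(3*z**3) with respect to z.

Let u = 3*z**3, so du = (9*z**2) dz.
Rewriting, the integral becomes 7·∫ sin(u) du = 7·-cos(u).
Substituting back, u = 3*z**3.

-7*cos(3*z**3) + C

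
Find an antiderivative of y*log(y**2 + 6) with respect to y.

y**2*log(y**2 + 6)/2 - y**2/2 + 3*log(y**2 + 6) + C

Let u = y**2 + 6, so du = (2*y) dy.
The integral becomes (1/2)·∫ log(u) du; integrate by parts with u′=log(u), dv′=du.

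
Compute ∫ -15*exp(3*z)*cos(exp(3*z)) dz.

-5*sin(exp(3*z)) + C

Let u = exp(3*z), so du = (3*exp(3*z)) dz.
Rewriting, the integral becomes -5·∫ cos(u) du = -5·sin(u).
Substituting back, u = exp(3*z).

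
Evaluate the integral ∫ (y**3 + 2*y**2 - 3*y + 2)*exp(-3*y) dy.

(-3*y**3 - 9*y**2 + 3*y - 5)*exp(-3*y)/9 + C

Use integration by parts with u = y**3 + 2*y**2 - 3*y + 2, dv = exp(-3*y) dy, so v = -exp(-3*y)/3.
Apply parts 3 times (tabular method): alternate signs, differentiate u down to 0, integrate dv up.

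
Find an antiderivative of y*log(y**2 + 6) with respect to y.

Let u = y**2 + 6, so du = (2*y) dy.
The integral becomes (1/2)·∫ log(u) du; integrate by parts with u′=log(u), dv′=du.

y**2*log(y**2 + 6)/2 - y**2/2 + 3*log(y**2 + 6) + C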